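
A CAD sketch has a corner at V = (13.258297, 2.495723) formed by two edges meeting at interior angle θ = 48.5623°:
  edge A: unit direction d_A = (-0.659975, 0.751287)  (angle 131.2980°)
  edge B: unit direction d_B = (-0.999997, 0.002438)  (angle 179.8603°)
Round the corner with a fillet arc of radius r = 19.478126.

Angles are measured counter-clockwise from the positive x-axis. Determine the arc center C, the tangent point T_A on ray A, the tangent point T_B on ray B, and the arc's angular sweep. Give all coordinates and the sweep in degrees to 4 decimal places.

center=(-29.8712,22.0791) T_A=(-15.2376,34.9342) T_B=(-29.9187,2.6010) sweep=131.4377

bisector direction at 155.5792° = (-0.910533,0.413436)
center distance |VC| = r/sin(θ/2) = 19.478126/sin(24.2812°) = 47.367314
C = V + |VC|·bis = (-29.8712,22.0791)
T_A = V + ((C−V)·d_A)·d_A = V + 43.1771·d_A = (-15.2376,34.9342)
T_B = V + ((C−V)·d_B)·d_B = V + 43.1771·d_B = (-29.9187,2.6010)
sweep = 180° − θ = 131.4377°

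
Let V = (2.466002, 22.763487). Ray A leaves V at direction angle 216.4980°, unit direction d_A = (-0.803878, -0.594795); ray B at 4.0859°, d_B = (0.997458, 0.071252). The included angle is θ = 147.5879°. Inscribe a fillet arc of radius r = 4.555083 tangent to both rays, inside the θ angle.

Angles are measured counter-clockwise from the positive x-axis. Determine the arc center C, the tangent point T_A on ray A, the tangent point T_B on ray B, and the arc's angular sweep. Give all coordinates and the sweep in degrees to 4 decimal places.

center=(4.1111,18.3143) T_A=(1.4018,21.9760) T_B=(3.7865,22.8578) sweep=32.4121

bisector direction at 290.2919° = (0.346804,-0.937938)
center distance |VC| = r/sin(θ/2) = 4.555083/sin(73.7939°) = 4.743573
C = V + |VC|·bis = (4.1111,18.3143)
T_A = V + ((C−V)·d_A)·d_A = V + 1.3239·d_A = (1.4018,21.9760)
T_B = V + ((C−V)·d_B)·d_B = V + 1.3239·d_B = (3.7865,22.8578)
sweep = 180° − θ = 32.4121°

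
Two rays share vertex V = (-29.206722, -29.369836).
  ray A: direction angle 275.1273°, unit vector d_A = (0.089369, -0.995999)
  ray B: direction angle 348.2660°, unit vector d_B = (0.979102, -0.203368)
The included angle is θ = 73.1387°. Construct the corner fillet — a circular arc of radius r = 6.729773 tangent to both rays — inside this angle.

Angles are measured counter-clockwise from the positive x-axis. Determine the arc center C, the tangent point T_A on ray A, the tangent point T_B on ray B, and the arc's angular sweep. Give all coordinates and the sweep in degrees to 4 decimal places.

center=(-21.6931,-37.8039) T_A=(-28.3960,-38.4053) T_B=(-20.3245,-31.2147) sweep=106.8613

bisector direction at 311.6966° = (0.665187,-0.746677)
center distance |VC| = r/sin(θ/2) = 6.729773/sin(36.5694°) = 11.295444
C = V + |VC|·bis = (-21.6931,-37.8039)
T_A = V + ((C−V)·d_A)·d_A = V + 9.0718·d_A = (-28.3960,-38.4053)
T_B = V + ((C−V)·d_B)·d_B = V + 9.0718·d_B = (-20.3245,-31.2147)
sweep = 180° − θ = 106.8613°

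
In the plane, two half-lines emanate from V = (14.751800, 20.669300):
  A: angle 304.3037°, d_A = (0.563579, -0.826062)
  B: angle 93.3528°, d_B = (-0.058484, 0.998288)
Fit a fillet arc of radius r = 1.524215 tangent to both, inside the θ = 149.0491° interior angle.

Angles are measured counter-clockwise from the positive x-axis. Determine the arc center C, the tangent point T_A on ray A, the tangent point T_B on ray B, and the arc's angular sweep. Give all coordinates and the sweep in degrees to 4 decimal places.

center=(16.2487,21.1797) T_A=(14.9896,20.3207) T_B=(14.7271,21.0906) sweep=30.9509

bisector direction at 18.8283° = (0.946490,0.322732)
center distance |VC| = r/sin(θ/2) = 1.524215/sin(74.5246°) = 1.581554
C = V + |VC|·bis = (16.2487,21.1797)
T_A = V + ((C−V)·d_A)·d_A = V + 0.4220·d_A = (14.9896,20.3207)
T_B = V + ((C−V)·d_B)·d_B = V + 0.4220·d_B = (14.7271,21.0906)
sweep = 180° − θ = 30.9509°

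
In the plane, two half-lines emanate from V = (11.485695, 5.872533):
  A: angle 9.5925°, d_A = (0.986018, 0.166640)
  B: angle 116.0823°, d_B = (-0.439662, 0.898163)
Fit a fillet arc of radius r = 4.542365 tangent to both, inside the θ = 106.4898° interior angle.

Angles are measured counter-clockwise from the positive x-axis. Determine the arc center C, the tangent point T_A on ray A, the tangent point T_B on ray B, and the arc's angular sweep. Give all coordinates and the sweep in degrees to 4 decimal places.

center=(14.0739,10.9167) T_A=(14.8308,6.4379) T_B=(9.9941,8.9196) sweep=73.5102

bisector direction at 62.8374° = (0.456517,0.889715)
center distance |VC| = r/sin(θ/2) = 4.542365/sin(53.2449°) = 5.669448
C = V + |VC|·bis = (14.0739,10.9167)
T_A = V + ((C−V)·d_A)·d_A = V + 3.3926·d_A = (14.8308,6.4379)
T_B = V + ((C−V)·d_B)·d_B = V + 3.3926·d_B = (9.9941,8.9196)
sweep = 180° − θ = 73.5102°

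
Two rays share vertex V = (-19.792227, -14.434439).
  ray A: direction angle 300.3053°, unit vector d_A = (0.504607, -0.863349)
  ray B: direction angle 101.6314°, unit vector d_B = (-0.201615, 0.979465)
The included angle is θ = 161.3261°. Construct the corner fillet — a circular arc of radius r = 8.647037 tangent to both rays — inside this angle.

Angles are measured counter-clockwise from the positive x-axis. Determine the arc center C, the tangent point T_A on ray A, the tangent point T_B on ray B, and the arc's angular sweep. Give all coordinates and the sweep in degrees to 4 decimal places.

bisector direction at 20.9683° = (0.933778,0.357852)
center distance |VC| = r/sin(θ/2) = 8.647037/sin(80.6630°) = 8.763137
C = V + |VC|·bis = (-11.6094,-11.2985)
T_A = V + ((C−V)·d_A)·d_A = V + 1.4217·d_A = (-19.0748,-15.6619)
T_B = V + ((C−V)·d_B)·d_B = V + 1.4217·d_B = (-20.0789,-13.0419)
sweep = 180° − θ = 18.6739°

center=(-11.6094,-11.2985) T_A=(-19.0748,-15.6619) T_B=(-20.0789,-13.0419) sweep=18.6739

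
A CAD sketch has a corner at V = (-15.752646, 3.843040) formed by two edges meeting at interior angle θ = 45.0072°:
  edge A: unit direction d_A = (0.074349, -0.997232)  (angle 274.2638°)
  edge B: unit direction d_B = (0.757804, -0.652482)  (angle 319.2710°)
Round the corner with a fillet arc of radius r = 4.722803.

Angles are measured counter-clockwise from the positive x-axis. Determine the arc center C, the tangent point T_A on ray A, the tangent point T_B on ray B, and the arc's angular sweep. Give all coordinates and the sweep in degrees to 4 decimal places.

bisector direction at 296.7674° = (0.450370,-0.892842)
center distance |VC| = r/sin(θ/2) = 4.722803/sin(22.5036°) = 12.339407
C = V + |VC|·bis = (-10.1954,-7.1741)
T_A = V + ((C−V)·d_A)·d_A = V + 11.3998·d_A = (-14.9051,-7.5252)
T_B = V + ((C−V)·d_B)·d_B = V + 11.3998·d_B = (-7.1138,-3.5951)
sweep = 180° − θ = 134.9928°

center=(-10.1954,-7.1741) T_A=(-14.9051,-7.5252) T_B=(-7.1138,-3.5951) sweep=134.9928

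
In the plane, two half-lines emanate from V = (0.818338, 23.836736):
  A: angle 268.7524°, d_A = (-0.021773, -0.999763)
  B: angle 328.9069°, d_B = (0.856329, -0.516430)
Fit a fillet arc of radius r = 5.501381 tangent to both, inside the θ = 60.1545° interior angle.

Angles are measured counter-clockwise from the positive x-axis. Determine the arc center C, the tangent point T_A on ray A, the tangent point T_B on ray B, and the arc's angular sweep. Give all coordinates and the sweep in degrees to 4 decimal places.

center=(6.1116,14.2201) T_A=(0.6115,14.3399) T_B=(8.9527,18.9311) sweep=119.8455

bisector direction at 298.8297° = (0.482207,-0.876057)
center distance |VC| = r/sin(θ/2) = 5.501381/sin(30.0772°) = 10.977137
C = V + |VC|·bis = (6.1116,14.2201)
T_A = V + ((C−V)·d_A)·d_A = V + 9.4991·d_A = (0.6115,14.3399)
T_B = V + ((C−V)·d_B)·d_B = V + 9.4991·d_B = (8.9527,18.9311)
sweep = 180° − θ = 119.8455°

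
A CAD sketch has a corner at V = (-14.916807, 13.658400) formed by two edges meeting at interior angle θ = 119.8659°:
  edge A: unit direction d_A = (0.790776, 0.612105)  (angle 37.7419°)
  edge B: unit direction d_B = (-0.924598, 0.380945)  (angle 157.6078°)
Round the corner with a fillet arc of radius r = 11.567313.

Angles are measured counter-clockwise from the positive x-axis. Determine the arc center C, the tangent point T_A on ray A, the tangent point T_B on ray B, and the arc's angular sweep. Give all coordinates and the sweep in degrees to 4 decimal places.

center=(-16.7018,26.9045) T_A=(-9.6214,17.7573) T_B=(-21.1083,16.2094) sweep=60.1341

bisector direction at 97.6748° = (-0.133551,0.991042)
center distance |VC| = r/sin(θ/2) = 11.567313/sin(59.9329°) = 13.365822
C = V + |VC|·bis = (-16.7018,26.9045)
T_A = V + ((C−V)·d_A)·d_A = V + 6.6965·d_A = (-9.6214,17.7573)
T_B = V + ((C−V)·d_B)·d_B = V + 6.6965·d_B = (-21.1083,16.2094)
sweep = 180° − θ = 60.1341°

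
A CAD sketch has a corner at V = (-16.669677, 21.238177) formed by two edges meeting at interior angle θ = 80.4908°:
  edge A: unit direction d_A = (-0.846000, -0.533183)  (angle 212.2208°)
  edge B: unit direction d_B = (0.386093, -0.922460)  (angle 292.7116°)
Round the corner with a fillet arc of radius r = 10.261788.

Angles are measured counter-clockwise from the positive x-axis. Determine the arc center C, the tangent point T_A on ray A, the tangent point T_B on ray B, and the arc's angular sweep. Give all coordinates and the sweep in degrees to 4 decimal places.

center=(-21.4549,6.0926) T_A=(-26.9263,14.7740) T_B=(-11.9888,10.0546) sweep=99.5092

bisector direction at 252.4662° = (-0.301268,-0.953539)
center distance |VC| = r/sin(θ/2) = 10.261788/sin(40.2454°) = 15.883579
C = V + |VC|·bis = (-21.4549,6.0926)
T_A = V + ((C−V)·d_A)·d_A = V + 12.1237·d_A = (-26.9263,14.7740)
T_B = V + ((C−V)·d_B)·d_B = V + 12.1237·d_B = (-11.9888,10.0546)
sweep = 180° − θ = 99.5092°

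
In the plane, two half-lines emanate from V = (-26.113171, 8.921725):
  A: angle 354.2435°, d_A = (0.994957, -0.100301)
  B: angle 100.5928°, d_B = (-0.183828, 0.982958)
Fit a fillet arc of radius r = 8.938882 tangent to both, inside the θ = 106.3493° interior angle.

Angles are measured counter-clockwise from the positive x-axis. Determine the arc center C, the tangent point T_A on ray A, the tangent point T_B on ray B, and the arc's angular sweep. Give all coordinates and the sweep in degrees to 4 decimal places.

center=(-18.5570,17.1442) T_A=(-19.4536,8.2504) T_B=(-27.3436,15.5010) sweep=73.6507

bisector direction at 47.4182° = (0.676643,0.736311)
center distance |VC| = r/sin(θ/2) = 8.938882/sin(53.1746°) = 11.167094
C = V + |VC|·bis = (-18.5570,17.1442)
T_A = V + ((C−V)·d_A)·d_A = V + 6.6933·d_A = (-19.4536,8.2504)
T_B = V + ((C−V)·d_B)·d_B = V + 6.6933·d_B = (-27.3436,15.5010)
sweep = 180° − θ = 73.6507°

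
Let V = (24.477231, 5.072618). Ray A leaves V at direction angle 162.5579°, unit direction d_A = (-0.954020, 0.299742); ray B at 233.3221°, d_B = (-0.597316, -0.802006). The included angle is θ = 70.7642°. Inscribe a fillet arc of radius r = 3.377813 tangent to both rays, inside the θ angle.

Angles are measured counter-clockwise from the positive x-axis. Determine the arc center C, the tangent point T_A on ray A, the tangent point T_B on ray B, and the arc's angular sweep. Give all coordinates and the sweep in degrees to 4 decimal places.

bisector direction at 197.9400° = (-0.951380,-0.308021)
center distance |VC| = r/sin(θ/2) = 3.377813/sin(35.3821°) = 5.833607
C = V + |VC|·bis = (18.9273,3.2757)
T_A = V + ((C−V)·d_A)·d_A = V + 4.7562·d_A = (19.9397,6.4982)
T_B = V + ((C−V)·d_B)·d_B = V + 4.7562·d_B = (21.6363,1.2581)
sweep = 180° − θ = 109.2358°

center=(18.9273,3.2757) T_A=(19.9397,6.4982) T_B=(21.6363,1.2581) sweep=109.2358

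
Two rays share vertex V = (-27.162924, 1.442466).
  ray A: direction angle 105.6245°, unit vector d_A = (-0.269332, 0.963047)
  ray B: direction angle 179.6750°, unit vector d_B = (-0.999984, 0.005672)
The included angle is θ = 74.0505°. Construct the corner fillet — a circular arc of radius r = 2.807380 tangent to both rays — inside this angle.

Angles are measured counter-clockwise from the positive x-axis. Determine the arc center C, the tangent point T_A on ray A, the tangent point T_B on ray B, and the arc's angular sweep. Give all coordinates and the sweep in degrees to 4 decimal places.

center=(-30.8690,4.2709) T_A=(-28.1654,5.0270) T_B=(-30.8850,1.4636) sweep=105.9495

bisector direction at 142.6498° = (-0.794942,0.606686)
center distance |VC| = r/sin(θ/2) = 2.807380/sin(37.0252°) = 4.662129
C = V + |VC|·bis = (-30.8690,4.2709)
T_A = V + ((C−V)·d_A)·d_A = V + 3.7221·d_A = (-28.1654,5.0270)
T_B = V + ((C−V)·d_B)·d_B = V + 3.7221·d_B = (-30.8850,1.4636)
sweep = 180° − θ = 105.9495°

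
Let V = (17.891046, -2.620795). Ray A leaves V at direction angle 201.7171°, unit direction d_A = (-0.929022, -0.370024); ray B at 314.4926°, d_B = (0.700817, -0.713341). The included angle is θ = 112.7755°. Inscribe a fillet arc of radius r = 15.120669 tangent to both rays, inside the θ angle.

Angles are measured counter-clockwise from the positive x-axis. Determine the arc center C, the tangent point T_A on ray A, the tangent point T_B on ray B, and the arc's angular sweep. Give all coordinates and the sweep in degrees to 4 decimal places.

center=(14.1486,-20.3873) T_A=(8.5536,-6.3398) T_B=(24.9348,-9.7904) sweep=67.2245

bisector direction at 258.1048° = (-0.206121,-0.978526)
center distance |VC| = r/sin(θ/2) = 15.120669/sin(56.3877°) = 18.156360
C = V + |VC|·bis = (14.1486,-20.3873)
T_A = V + ((C−V)·d_A)·d_A = V + 10.0508·d_A = (8.5536,-6.3398)
T_B = V + ((C−V)·d_B)·d_B = V + 10.0508·d_B = (24.9348,-9.7904)
sweep = 180° − θ = 67.2245°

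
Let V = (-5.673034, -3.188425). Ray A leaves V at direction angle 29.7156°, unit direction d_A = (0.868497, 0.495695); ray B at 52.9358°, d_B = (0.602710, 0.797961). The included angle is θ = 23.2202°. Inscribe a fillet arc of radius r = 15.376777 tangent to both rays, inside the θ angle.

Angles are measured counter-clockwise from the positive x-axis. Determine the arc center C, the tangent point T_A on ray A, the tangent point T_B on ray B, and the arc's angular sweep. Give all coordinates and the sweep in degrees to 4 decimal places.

bisector direction at 41.3257° = (0.750968,0.660339)
center distance |VC| = r/sin(θ/2) = 15.376777/sin(11.6101°) = 76.406119
C = V + |VC|·bis = (51.7055,47.2655)
T_A = V + ((C−V)·d_A)·d_A = V + 74.8428·d_A = (59.3277,33.9108)
T_B = V + ((C−V)·d_B)·d_B = V + 74.8428·d_B = (39.4355,56.5332)
sweep = 180° − θ = 156.7798°

center=(51.7055,47.2655) T_A=(59.3277,33.9108) T_B=(39.4355,56.5332) sweep=156.7798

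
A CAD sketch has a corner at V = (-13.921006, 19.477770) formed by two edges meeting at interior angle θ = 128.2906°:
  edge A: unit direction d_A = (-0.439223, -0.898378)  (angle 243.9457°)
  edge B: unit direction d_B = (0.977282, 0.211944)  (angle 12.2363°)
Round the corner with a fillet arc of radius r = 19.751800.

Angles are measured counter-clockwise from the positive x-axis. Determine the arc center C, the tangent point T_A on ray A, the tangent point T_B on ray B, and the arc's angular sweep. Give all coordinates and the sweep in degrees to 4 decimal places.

bisector direction at 308.0910° = (0.616912,-0.787032)
center distance |VC| = r/sin(θ/2) = 19.751800/sin(64.1453°) = 21.948814
C = V + |VC|·bis = (-0.3805,2.2034)
T_A = V + ((C−V)·d_A)·d_A = V + 9.5717·d_A = (-18.1251,10.8788)
T_B = V + ((C−V)·d_B)·d_B = V + 9.5717·d_B = (-4.5668,21.5064)
sweep = 180° − θ = 51.7094°

center=(-0.3805,2.2034) T_A=(-18.1251,10.8788) T_B=(-4.5668,21.5064) sweep=51.7094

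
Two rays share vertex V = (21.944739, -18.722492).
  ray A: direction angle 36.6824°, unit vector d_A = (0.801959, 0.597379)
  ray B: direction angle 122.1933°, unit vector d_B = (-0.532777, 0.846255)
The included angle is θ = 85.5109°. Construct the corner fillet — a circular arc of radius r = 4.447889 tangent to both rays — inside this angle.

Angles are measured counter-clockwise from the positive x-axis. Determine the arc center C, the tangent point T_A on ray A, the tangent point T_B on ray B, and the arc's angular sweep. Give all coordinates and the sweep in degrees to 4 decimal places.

center=(23.1457,-12.2816) T_A=(25.8028,-15.8486) T_B=(19.3817,-14.6513) sweep=94.4891

bisector direction at 79.4379° = (0.183302,0.983057)
center distance |VC| = r/sin(θ/2) = 4.447889/sin(42.7555°) = 6.551895
C = V + |VC|·bis = (23.1457,-12.2816)
T_A = V + ((C−V)·d_A)·d_A = V + 4.8108·d_A = (25.8028,-15.8486)
T_B = V + ((C−V)·d_B)·d_B = V + 4.8108·d_B = (19.3817,-14.6513)
sweep = 180° − θ = 94.4891°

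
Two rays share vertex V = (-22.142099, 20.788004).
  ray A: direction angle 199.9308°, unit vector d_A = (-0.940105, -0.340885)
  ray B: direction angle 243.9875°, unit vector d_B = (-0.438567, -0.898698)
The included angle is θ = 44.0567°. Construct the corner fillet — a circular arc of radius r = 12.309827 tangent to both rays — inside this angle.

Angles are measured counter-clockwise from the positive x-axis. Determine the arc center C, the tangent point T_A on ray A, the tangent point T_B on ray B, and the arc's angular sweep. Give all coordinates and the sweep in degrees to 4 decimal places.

center=(-46.5481,-1.1558) T_A=(-50.7444,10.4167) T_B=(-35.4853,-6.5545) sweep=135.9433

bisector direction at 221.9591° = (-0.743622,-0.668601)
center distance |VC| = r/sin(θ/2) = 12.309827/sin(22.0283°) = 32.820489
C = V + |VC|·bis = (-46.5481,-1.1558)
T_A = V + ((C−V)·d_A)·d_A = V + 30.4245·d_A = (-50.7444,10.4167)
T_B = V + ((C−V)·d_B)·d_B = V + 30.4245·d_B = (-35.4853,-6.5545)
sweep = 180° − θ = 135.9433°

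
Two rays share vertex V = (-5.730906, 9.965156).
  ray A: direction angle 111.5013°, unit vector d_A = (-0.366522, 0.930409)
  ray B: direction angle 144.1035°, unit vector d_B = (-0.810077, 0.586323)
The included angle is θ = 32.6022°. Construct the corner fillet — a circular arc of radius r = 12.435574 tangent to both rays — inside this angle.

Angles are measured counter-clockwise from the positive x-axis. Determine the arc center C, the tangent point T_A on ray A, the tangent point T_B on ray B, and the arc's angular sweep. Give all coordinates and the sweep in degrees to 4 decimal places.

bisector direction at 127.8024° = (-0.612940,0.790129)
center distance |VC| = r/sin(θ/2) = 12.435574/sin(16.3011°) = 44.304355
C = V + |VC|·bis = (-32.8868,44.9713)
T_A = V + ((C−V)·d_A)·d_A = V + 42.5233·d_A = (-21.3167,49.5292)
T_B = V + ((C−V)·d_B)·d_B = V + 42.5233·d_B = (-40.1781,34.8975)
sweep = 180° − θ = 147.3978°

center=(-32.8868,44.9713) T_A=(-21.3167,49.5292) T_B=(-40.1781,34.8975) sweep=147.3978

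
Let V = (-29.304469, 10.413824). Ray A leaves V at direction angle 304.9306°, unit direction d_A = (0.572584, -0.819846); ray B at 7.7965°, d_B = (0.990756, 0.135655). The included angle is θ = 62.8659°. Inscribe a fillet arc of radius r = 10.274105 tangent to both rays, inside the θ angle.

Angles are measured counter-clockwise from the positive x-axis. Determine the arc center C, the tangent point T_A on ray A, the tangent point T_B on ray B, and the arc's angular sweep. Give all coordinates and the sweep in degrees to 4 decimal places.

center=(-11.2562,2.5150) T_A=(-19.6794,-3.3677) T_B=(-12.6499,12.6942) sweep=117.1341

bisector direction at 336.3636° = (0.916108,-0.400932)
center distance |VC| = r/sin(θ/2) = 10.274105/sin(31.4330°) = 19.701049
C = V + |VC|·bis = (-11.2562,2.5150)
T_A = V + ((C−V)·d_A)·d_A = V + 16.8099·d_A = (-19.6794,-3.3677)
T_B = V + ((C−V)·d_B)·d_B = V + 16.8099·d_B = (-12.6499,12.6942)
sweep = 180° − θ = 117.1341°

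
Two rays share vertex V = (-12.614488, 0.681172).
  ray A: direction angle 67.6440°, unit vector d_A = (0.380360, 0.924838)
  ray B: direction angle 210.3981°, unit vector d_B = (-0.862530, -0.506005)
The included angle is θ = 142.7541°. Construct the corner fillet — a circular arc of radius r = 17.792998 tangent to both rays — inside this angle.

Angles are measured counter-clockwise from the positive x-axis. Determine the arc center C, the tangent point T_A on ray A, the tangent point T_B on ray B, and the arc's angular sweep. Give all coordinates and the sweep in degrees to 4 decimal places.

center=(-26.7895,12.9942) T_A=(-10.3339,6.2264) T_B=(-17.7862,-2.3528) sweep=37.2459

bisector direction at 139.0211° = (-0.754951,0.655782)
center distance |VC| = r/sin(θ/2) = 17.792998/sin(71.3770°) = 18.776104
C = V + |VC|·bis = (-26.7895,12.9942)
T_A = V + ((C−V)·d_A)·d_A = V + 5.9959·d_A = (-10.3339,6.2264)
T_B = V + ((C−V)·d_B)·d_B = V + 5.9959·d_B = (-17.7862,-2.3528)
sweep = 180° − θ = 37.2459°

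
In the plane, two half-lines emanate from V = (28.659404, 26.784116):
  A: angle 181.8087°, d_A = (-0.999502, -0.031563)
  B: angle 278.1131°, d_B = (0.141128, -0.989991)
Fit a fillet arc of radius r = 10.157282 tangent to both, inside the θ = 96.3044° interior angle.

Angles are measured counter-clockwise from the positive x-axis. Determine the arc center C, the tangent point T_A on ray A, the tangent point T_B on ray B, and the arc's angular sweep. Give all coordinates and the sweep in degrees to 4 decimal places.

bisector direction at 229.9609° = (-0.643310,-0.765606)
center distance |VC| = r/sin(θ/2) = 10.157282/sin(48.1522°) = 13.635406
C = V + |VC|·bis = (19.8876,16.3448)
T_A = V + ((C−V)·d_A)·d_A = V + 9.0969·d_A = (19.5670,26.4970)
T_B = V + ((C−V)·d_B)·d_B = V + 9.0969·d_B = (29.9432,17.7782)
sweep = 180° − θ = 83.6956°

center=(19.8876,16.3448) T_A=(19.5670,26.4970) T_B=(29.9432,17.7782) sweep=83.6956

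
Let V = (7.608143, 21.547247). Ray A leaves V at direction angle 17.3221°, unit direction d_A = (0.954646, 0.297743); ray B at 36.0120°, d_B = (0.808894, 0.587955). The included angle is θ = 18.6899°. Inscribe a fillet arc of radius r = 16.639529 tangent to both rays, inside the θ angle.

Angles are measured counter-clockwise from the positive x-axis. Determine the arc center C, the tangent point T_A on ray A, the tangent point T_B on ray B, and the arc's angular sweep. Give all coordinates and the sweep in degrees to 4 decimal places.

center=(99.1820,67.5381) T_A=(104.1363,51.6533) T_B=(89.3987,80.9977) sweep=161.3101

bisector direction at 26.6670° = (0.893630,0.448805)
center distance |VC| = r/sin(θ/2) = 16.639529/sin(9.3450°) = 102.474046
C = V + |VC|·bis = (99.1820,67.5381)
T_A = V + ((C−V)·d_A)·d_A = V + 101.1141·d_A = (104.1363,51.6533)
T_B = V + ((C−V)·d_B)·d_B = V + 101.1141·d_B = (89.3987,80.9977)
sweep = 180° − θ = 161.3101°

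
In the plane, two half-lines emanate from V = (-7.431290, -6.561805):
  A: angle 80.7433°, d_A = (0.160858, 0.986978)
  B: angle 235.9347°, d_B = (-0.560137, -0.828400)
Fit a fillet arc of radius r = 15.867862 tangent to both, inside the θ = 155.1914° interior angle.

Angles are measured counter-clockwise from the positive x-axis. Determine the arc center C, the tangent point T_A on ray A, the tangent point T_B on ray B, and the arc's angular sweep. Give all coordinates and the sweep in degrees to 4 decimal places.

center=(-22.5311,-0.5648) T_A=(-6.8699,-3.1172) T_B=(-9.3862,-9.4529) sweep=24.8086

bisector direction at 158.3390° = (-0.929384,0.369114)
center distance |VC| = r/sin(θ/2) = 15.867862/sin(77.5957°) = 16.247132
C = V + |VC|·bis = (-22.5311,-0.5648)
T_A = V + ((C−V)·d_A)·d_A = V + 3.4900·d_A = (-6.8699,-3.1172)
T_B = V + ((C−V)·d_B)·d_B = V + 3.4900·d_B = (-9.3862,-9.4529)
sweep = 180° − θ = 24.8086°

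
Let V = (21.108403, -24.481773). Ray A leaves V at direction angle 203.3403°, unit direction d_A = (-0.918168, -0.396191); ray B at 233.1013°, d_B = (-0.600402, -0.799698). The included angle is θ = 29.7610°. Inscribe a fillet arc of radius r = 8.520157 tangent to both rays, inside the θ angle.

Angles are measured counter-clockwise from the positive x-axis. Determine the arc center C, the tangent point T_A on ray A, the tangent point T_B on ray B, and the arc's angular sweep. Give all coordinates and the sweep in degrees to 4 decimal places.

center=(-4.9571,-45.0086) T_A=(-8.3327,-37.1857) T_B=(1.8565,-50.1241) sweep=150.2390

bisector direction at 218.2208° = (-0.785632,-0.618694)
center distance |VC| = r/sin(θ/2) = 8.520157/sin(14.8805°) = 33.177680
C = V + |VC|·bis = (-4.9571,-45.0086)
T_A = V + ((C−V)·d_A)·d_A = V + 32.0650·d_A = (-8.3327,-37.1857)
T_B = V + ((C−V)·d_B)·d_B = V + 32.0650·d_B = (1.8565,-50.1241)
sweep = 180° − θ = 150.2390°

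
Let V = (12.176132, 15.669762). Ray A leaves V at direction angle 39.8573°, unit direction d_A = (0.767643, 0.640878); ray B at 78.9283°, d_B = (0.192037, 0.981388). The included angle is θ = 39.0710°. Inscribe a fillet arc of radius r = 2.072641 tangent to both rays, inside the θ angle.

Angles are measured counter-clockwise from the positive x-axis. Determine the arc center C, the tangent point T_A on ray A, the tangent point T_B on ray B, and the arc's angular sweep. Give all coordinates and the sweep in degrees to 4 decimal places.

bisector direction at 59.3928° = (0.509150,0.860678)
center distance |VC| = r/sin(θ/2) = 2.072641/sin(19.5355°) = 6.198259
C = V + |VC|·bis = (15.3320,21.0045)
T_A = V + ((C−V)·d_A)·d_A = V + 5.8415·d_A = (16.6603,19.4134)
T_B = V + ((C−V)·d_B)·d_B = V + 5.8415·d_B = (13.2979,21.4025)
sweep = 180° − θ = 140.9290°

center=(15.3320,21.0045) T_A=(16.6603,19.4134) T_B=(13.2979,21.4025) sweep=140.9290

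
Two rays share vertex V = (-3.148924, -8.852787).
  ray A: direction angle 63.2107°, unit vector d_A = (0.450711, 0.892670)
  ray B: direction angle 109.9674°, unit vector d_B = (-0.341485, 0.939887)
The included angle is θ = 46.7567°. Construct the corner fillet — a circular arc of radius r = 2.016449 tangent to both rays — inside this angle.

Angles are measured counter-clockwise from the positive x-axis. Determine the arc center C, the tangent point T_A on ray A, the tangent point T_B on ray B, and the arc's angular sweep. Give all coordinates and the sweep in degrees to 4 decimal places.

center=(-2.8466,-3.7800) T_A=(-1.0466,-4.6889) T_B=(-4.7418,-4.4686) sweep=133.2433

bisector direction at 86.5891° = (0.059497,0.998228)
center distance |VC| = r/sin(θ/2) = 2.016449/sin(23.3784°) = 5.081763
C = V + |VC|·bis = (-2.8466,-3.7800)
T_A = V + ((C−V)·d_A)·d_A = V + 4.6646·d_A = (-1.0466,-4.6889)
T_B = V + ((C−V)·d_B)·d_B = V + 4.6646·d_B = (-4.7418,-4.4686)
sweep = 180° − θ = 133.2433°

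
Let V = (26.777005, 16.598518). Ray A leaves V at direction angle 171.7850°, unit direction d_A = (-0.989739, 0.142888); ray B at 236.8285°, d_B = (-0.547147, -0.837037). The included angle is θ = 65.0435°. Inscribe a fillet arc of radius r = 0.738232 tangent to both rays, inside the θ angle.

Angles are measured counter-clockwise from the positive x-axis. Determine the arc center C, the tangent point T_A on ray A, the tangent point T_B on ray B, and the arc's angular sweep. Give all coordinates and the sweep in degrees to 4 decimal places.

bisector direction at 204.3067° = (-0.911355,-0.411622)
center distance |VC| = r/sin(θ/2) = 0.738232/sin(32.5217°) = 1.373149
C = V + |VC|·bis = (25.5256,16.0333)
T_A = V + ((C−V)·d_A)·d_A = V + 1.1578·d_A = (25.6311,16.7640)
T_B = V + ((C−V)·d_B)·d_B = V + 1.1578·d_B = (26.1435,15.6294)
sweep = 180° − θ = 114.9565°

center=(25.5256,16.0333) T_A=(25.6311,16.7640) T_B=(26.1435,15.6294) sweep=114.9565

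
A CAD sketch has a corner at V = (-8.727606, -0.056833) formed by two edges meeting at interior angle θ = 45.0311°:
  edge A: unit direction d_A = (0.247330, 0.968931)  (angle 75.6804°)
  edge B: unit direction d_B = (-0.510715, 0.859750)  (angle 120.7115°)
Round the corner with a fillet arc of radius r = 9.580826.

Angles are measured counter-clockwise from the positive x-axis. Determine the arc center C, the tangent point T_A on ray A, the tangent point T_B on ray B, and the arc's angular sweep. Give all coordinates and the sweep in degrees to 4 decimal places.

bisector direction at 98.1959° = (-0.142559,0.989786)
center distance |VC| = r/sin(θ/2) = 9.580826/sin(22.5156°) = 25.019513
C = V + |VC|·bis = (-12.2944,24.7071)
T_A = V + ((C−V)·d_A)·d_A = V + 23.1124·d_A = (-3.0112,22.3375)
T_B = V + ((C−V)·d_B)·d_B = V + 23.1124·d_B = (-20.5315,19.8141)
sweep = 180° − θ = 134.9689°

center=(-12.2944,24.7071) T_A=(-3.0112,22.3375) T_B=(-20.5315,19.8141) sweep=134.9689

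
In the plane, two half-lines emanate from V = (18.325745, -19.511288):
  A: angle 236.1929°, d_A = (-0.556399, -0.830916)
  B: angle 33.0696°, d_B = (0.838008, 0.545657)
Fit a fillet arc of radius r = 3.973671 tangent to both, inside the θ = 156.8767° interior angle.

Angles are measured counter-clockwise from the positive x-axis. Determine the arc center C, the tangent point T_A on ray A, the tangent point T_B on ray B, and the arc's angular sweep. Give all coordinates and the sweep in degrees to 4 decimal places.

bisector direction at 314.6313° = (0.702541,-0.711643)
center distance |VC| = r/sin(θ/2) = 3.973671/sin(78.4383°) = 4.055968
C = V + |VC|·bis = (21.1752,-22.3977)
T_A = V + ((C−V)·d_A)·d_A = V + 0.8129·d_A = (17.8734,-20.1867)
T_B = V + ((C−V)·d_B)·d_B = V + 0.8129·d_B = (19.0070,-19.0677)
sweep = 180° − θ = 23.1233°

center=(21.1752,-22.3977) T_A=(17.8734,-20.1867) T_B=(19.0070,-19.0677) sweep=23.1233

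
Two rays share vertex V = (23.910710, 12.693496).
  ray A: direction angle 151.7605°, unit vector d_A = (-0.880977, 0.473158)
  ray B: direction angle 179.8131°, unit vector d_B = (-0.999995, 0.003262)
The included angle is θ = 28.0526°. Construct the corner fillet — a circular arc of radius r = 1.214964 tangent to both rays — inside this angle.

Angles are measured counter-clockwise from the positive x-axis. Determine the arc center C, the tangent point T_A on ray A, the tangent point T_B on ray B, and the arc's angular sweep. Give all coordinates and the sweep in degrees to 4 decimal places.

bisector direction at 165.7868° = (-0.969389,0.245531)
center distance |VC| = r/sin(θ/2) = 1.214964/sin(14.0263°) = 5.012905
C = V + |VC|·bis = (19.0513,13.9243)
T_A = V + ((C−V)·d_A)·d_A = V + 4.8634·d_A = (19.6261,14.9947)
T_B = V + ((C−V)·d_B)·d_B = V + 4.8634·d_B = (19.0473,12.7094)
sweep = 180° − θ = 151.9474°

center=(19.0513,13.9243) T_A=(19.6261,14.9947) T_B=(19.0473,12.7094) sweep=151.9474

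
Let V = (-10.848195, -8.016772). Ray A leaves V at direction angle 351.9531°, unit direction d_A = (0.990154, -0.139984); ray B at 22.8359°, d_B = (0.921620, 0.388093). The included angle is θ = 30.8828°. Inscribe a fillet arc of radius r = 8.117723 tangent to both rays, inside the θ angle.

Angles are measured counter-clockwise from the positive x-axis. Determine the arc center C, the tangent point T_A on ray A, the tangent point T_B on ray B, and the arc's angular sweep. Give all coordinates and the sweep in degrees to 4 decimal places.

bisector direction at 7.3945° = (0.991684,0.128700)
center distance |VC| = r/sin(θ/2) = 8.117723/sin(15.4414°) = 30.488795
C = V + |VC|·bis = (19.3870,-4.0929)
T_A = V + ((C−V)·d_A)·d_A = V + 29.3882·d_A = (18.2507,-12.1306)
T_B = V + ((C−V)·d_B)·d_B = V + 29.3882·d_B = (16.2366,3.3886)
sweep = 180° − θ = 149.1172°

center=(19.3870,-4.0929) T_A=(18.2507,-12.1306) T_B=(16.2366,3.3886) sweep=149.1172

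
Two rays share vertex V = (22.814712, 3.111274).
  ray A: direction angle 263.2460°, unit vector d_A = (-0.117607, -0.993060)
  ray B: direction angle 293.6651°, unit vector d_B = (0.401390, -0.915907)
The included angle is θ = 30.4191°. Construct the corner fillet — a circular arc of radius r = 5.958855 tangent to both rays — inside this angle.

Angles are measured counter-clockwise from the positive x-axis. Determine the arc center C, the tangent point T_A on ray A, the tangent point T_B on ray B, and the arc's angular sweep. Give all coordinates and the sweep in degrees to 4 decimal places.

bisector direction at 278.4556° = (0.147042,-0.989130)
center distance |VC| = r/sin(θ/2) = 5.958855/sin(15.2096°) = 22.713377
C = V + |VC|·bis = (26.1545,-19.3552)
T_A = V + ((C−V)·d_A)·d_A = V + 21.9178·d_A = (20.2370,-18.6544)
T_B = V + ((C−V)·d_B)·d_B = V + 21.9178·d_B = (31.6123,-16.9634)
sweep = 180° − θ = 149.5809°

center=(26.1545,-19.3552) T_A=(20.2370,-18.6544) T_B=(31.6123,-16.9634) sweep=149.5809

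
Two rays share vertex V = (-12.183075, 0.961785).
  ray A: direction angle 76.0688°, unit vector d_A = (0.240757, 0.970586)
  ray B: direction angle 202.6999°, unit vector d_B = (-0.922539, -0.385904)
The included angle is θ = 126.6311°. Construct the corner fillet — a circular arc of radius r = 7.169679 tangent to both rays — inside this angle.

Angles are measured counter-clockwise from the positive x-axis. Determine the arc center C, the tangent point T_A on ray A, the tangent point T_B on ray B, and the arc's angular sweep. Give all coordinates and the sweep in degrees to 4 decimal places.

center=(-18.2743,6.1855) T_A=(-11.3155,4.4593) T_B=(-15.5075,-0.4288) sweep=53.3689

bisector direction at 139.3844° = (-0.759094,0.650982)
center distance |VC| = r/sin(θ/2) = 7.169679/sin(63.3156°) = 8.024323
C = V + |VC|·bis = (-18.2743,6.1855)
T_A = V + ((C−V)·d_A)·d_A = V + 3.6035·d_A = (-11.3155,4.4593)
T_B = V + ((C−V)·d_B)·d_B = V + 3.6035·d_B = (-15.5075,-0.4288)
sweep = 180° − θ = 53.3689°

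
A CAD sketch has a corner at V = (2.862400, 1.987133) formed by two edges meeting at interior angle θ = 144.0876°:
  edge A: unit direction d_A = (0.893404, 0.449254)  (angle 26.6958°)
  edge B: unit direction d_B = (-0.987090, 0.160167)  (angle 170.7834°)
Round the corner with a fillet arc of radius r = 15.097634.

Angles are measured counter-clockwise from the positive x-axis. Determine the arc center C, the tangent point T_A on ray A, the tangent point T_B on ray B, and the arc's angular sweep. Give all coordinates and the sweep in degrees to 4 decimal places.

center=(0.4509,17.6735) T_A=(7.2336,4.1852) T_B=(-1.9672,2.7708) sweep=35.9124

bisector direction at 98.7396° = (-0.151944,0.988389)
center distance |VC| = r/sin(θ/2) = 15.097634/sin(72.0438°) = 15.870654
C = V + |VC|·bis = (0.4509,17.6735)
T_A = V + ((C−V)·d_A)·d_A = V + 4.8928·d_A = (7.2336,4.1852)
T_B = V + ((C−V)·d_B)·d_B = V + 4.8928·d_B = (-1.9672,2.7708)
sweep = 180° − θ = 35.9124°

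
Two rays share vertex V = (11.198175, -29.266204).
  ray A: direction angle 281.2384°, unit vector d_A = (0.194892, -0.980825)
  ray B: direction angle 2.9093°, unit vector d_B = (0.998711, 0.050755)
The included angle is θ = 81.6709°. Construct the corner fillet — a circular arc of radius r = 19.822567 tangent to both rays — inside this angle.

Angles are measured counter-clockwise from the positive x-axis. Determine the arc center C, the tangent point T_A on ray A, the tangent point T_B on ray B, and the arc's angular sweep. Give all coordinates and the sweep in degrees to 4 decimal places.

center=(35.1107,-47.8991) T_A=(15.6682,-51.7624) T_B=(34.1046,-28.1021) sweep=98.3291

bisector direction at 322.0738° = (0.788804,-0.614645)
center distance |VC| = r/sin(θ/2) = 19.822567/sin(40.8355°) = 30.314888
C = V + |VC|·bis = (35.1107,-47.8991)
T_A = V + ((C−V)·d_A)·d_A = V + 22.9360·d_A = (15.6682,-51.7624)
T_B = V + ((C−V)·d_B)·d_B = V + 22.9360·d_B = (34.1046,-28.1021)
sweep = 180° − θ = 98.3291°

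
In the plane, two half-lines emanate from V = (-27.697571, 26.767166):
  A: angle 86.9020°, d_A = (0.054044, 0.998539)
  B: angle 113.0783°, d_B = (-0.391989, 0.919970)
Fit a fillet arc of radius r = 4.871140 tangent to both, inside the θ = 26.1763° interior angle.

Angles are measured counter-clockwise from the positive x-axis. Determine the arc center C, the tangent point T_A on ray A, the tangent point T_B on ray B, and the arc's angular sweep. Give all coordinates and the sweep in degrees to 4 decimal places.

center=(-31.4293,47.9519) T_A=(-26.5652,47.6887) T_B=(-35.9106,46.0425) sweep=153.8237

bisector direction at 99.9901° = (-0.173479,0.984838)
center distance |VC| = r/sin(θ/2) = 4.871140/sin(13.0882°) = 21.510898
C = V + |VC|·bis = (-31.4293,47.9519)
T_A = V + ((C−V)·d_A)·d_A = V + 20.9521·d_A = (-26.5652,47.6887)
T_B = V + ((C−V)·d_B)·d_B = V + 20.9521·d_B = (-35.9106,46.0425)
sweep = 180° − θ = 153.8237°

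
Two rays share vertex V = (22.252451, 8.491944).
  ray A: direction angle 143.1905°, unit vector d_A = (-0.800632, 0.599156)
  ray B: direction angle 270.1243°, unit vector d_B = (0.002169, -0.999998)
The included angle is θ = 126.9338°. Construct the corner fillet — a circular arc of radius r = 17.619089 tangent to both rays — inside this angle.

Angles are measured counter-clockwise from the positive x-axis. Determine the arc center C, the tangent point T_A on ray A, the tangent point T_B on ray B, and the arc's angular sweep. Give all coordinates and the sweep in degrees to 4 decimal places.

center=(4.6525,-0.3435) T_A=(15.2091,13.7629) T_B=(22.2715,-0.3053) sweep=53.0662

bisector direction at 206.6574° = (-0.893705,-0.448655)
center distance |VC| = r/sin(θ/2) = 17.619089/sin(63.4669°) = 19.693252
C = V + |VC|·bis = (4.6525,-0.3435)
T_A = V + ((C−V)·d_A)·d_A = V + 8.7973·d_A = (15.2091,13.7629)
T_B = V + ((C−V)·d_B)·d_B = V + 8.7973·d_B = (22.2715,-0.3053)
sweep = 180° − θ = 53.0662°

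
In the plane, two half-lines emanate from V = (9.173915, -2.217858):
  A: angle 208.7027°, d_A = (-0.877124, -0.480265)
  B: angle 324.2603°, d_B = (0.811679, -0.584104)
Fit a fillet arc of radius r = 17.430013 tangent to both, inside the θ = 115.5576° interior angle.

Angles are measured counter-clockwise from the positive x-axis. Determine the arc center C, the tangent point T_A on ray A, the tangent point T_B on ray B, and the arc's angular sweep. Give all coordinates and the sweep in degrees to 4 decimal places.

bisector direction at 266.4815° = (-0.061371,-0.998115)
center distance |VC| = r/sin(θ/2) = 17.430013/sin(57.7788°) = 20.602951
C = V + |VC|·bis = (7.9095,-22.7820)
T_A = V + ((C−V)·d_A)·d_A = V + 10.9853·d_A = (-0.4615,-7.4937)
T_B = V + ((C−V)·d_B)·d_B = V + 10.9853·d_B = (18.0904,-8.6344)
sweep = 180° − θ = 64.4424°

center=(7.9095,-22.7820) T_A=(-0.4615,-7.4937) T_B=(18.0904,-8.6344) sweep=64.4424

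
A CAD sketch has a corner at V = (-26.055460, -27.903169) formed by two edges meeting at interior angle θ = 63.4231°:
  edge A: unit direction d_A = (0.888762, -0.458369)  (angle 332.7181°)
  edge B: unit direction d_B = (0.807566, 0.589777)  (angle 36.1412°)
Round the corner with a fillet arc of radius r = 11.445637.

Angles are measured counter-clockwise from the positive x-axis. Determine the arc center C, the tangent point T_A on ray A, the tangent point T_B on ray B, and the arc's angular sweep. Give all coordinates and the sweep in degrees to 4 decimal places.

bisector direction at 4.4296° = (0.997013,0.077235)
center distance |VC| = r/sin(θ/2) = 11.445637/sin(31.7115°) = 21.774538
C = V + |VC|·bis = (-4.3460,-26.2214)
T_A = V + ((C−V)·d_A)·d_A = V + 18.5237·d_A = (-9.5923,-36.3939)
T_B = V + ((C−V)·d_B)·d_B = V + 18.5237·d_B = (-11.0963,-16.9783)
sweep = 180° − θ = 116.5769°

center=(-4.3460,-26.2214) T_A=(-9.5923,-36.3939) T_B=(-11.0963,-16.9783) sweep=116.5769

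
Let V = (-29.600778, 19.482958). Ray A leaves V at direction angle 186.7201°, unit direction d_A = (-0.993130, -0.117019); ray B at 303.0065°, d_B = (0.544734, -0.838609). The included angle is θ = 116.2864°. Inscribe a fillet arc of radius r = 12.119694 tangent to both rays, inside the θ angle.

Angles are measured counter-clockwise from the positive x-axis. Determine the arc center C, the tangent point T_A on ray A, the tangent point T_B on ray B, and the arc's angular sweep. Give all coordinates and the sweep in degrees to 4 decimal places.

center=(-35.6620,6.5652) T_A=(-37.0802,18.6017) T_B=(-25.4983,13.1673) sweep=63.7136

bisector direction at 244.8633° = (-0.424779,-0.905297)
center distance |VC| = r/sin(θ/2) = 12.119694/sin(58.1432°) = 14.269041
C = V + |VC|·bis = (-35.6620,6.5652)
T_A = V + ((C−V)·d_A)·d_A = V + 7.5312·d_A = (-37.0802,18.6017)
T_B = V + ((C−V)·d_B)·d_B = V + 7.5312·d_B = (-25.4983,13.1673)
sweep = 180° − θ = 63.7136°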